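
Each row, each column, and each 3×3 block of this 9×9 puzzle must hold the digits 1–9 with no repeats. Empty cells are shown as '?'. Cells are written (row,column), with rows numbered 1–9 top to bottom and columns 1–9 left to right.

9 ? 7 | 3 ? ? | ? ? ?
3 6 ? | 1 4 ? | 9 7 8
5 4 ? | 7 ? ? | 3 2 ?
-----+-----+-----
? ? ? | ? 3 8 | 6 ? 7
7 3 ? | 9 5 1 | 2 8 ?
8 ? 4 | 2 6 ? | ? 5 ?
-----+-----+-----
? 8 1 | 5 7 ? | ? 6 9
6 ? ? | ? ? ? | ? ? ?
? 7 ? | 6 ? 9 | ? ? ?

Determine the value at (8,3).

9

(2,3) = 2: row 2 has {1,3,4,6,7,8,9}; col 3 has {1,4,7}; box has {3,4,5,6,7,9} → only 2 remains.
(2,6) = 5: row 2 has {1,2,3,4,6,7,8,9}; col 6 has {1,8,9}; box has {1,3,4,7} → only 5 remains.
(3,3) = 8: row 3 has {2,3,4,5,7}; col 3 has {1,2,4,7}; box has {2,3,4,5,6,7,9} → only 8 remains.
(3,5) = 9: row 3 has {2,3,4,5,7,8}; col 5 has {3,4,5,6,7}; box has {1,3,4,5,7} → only 9 remains.
(3,6) = 6: row 3 has {2,3,4,5,7,8,9}; col 6 has {1,5,8,9}; box has {1,3,4,5,7,9} → only 6 remains.
(3,9) = 1: row 3 has {2,3,4,5,6,7,8,9}; col 9 has {7,8,9}; box has {2,3,7,8,9} → only 1 remains.
(4,4) = 4: row 4 has {3,6,7,8}; col 4 has {1,2,3,5,6,7,9}; box has {1,2,3,5,6,8,9} → only 4 remains.
(5,3) = 6: row 5 has {1,2,3,5,7,8,9}; col 3 has {1,2,4,7,8}; box has {3,4,7,8} → only 6 remains.
(5,9) = 4: row 5 has {1,2,3,5,6,7,8,9}; col 9 has {1,7,8,9}; box has {2,5,6,7,8} → only 4 remains.
(6,6) = 7: row 6 has {2,4,5,6,8}; col 6 has {1,5,6,8,9}; box has {1,2,3,4,5,6,8,9} → only 7 remains.
(6,7) = 1: row 6 has {2,4,5,6,7,8}; col 7 has {2,3,6,9}; box has {2,4,5,6,7,8} → only 1 remains.
(6,9) = 3: row 6 has {1,2,4,5,6,7,8}; col 9 has {1,4,7,8,9}; box has {1,2,4,5,6,7,8} → only 3 remains.
(7,7) = 4: row 7 has {1,5,6,7,8,9}; col 7 has {1,2,3,6,9}; box has {6,9} → only 4 remains.
(8,4) = 8: row 8 has {6}; col 4 has {1,2,3,4,5,6,7,9}; box has {5,6,7,9} → only 8 remains.
(1,2) = 1: row 1 has {3,7,9}; col 2 has {3,4,6,7,8}; box has {2,3,4,5,6,7,8,9} → only 1 remains.
(1,6) = 2: row 1 has {1,3,7,9}; col 6 has {1,5,6,7,8,9}; box has {1,3,4,5,6,7,9} → only 2 remains.
(1,7) = 5: row 1 has {1,2,3,7,9}; col 7 has {1,2,3,4,6,9}; box has {1,2,3,7,8,9} → only 5 remains.
(1,8) = 4: row 1 has {1,2,3,5,7,9}; col 8 has {2,5,6,7,8}; box has {1,2,3,5,7,8,9} → only 4 remains.
(1,9) = 6: row 1 has {1,2,3,4,5,7,9}; col 9 has {1,3,4,7,8,9}; box has {1,2,3,4,5,7,8,9} → only 6 remains.
(4,8) = 9: row 4 has {3,4,6,7,8}; col 8 has {2,4,5,6,7,8}; box has {1,2,3,4,5,6,7,8} → only 9 remains.
(6,2) = 9: row 6 has {1,2,3,4,5,6,7,8}; col 2 has {1,3,4,6,7,8}; box has {3,4,6,7,8} → only 9 remains.
(7,1) = 2: row 7 has {1,4,5,6,7,8,9}; col 1 has {3,5,6,7,8,9}; box has {1,6,7,8} → only 2 remains.
(7,6) = 3: row 7 has {1,2,4,5,6,7,8,9}; col 6 has {1,2,5,6,7,8,9}; box has {5,6,7,8,9} → only 3 remains.
(8,2) = 5: row 8 has {6,8}; col 2 has {1,3,4,6,7,8,9}; box has {1,2,6,7,8} → only 5 remains.
(8,6) = 4: row 8 has {5,6,8}; col 6 has {1,2,3,5,6,7,8,9}; box has {3,5,6,7,8,9} → only 4 remains.
(8,7) = 7: row 8 has {4,5,6,8}; col 7 has {1,2,3,4,5,6,9}; box has {4,6,9} → only 7 remains.
(8,9) = 2: row 8 has {4,5,6,7,8}; col 9 has {1,3,4,6,7,8,9}; box has {4,6,7,9} → only 2 remains.
(9,1) = 4: row 9 has {6,7,9}; col 1 has {2,3,5,6,7,8,9}; box has {1,2,5,6,7,8} → only 4 remains.
(9,3) = 3: row 9 has {4,6,7,9}; col 3 has {1,2,4,6,7,8}; box has {1,2,4,5,6,7,8} → only 3 remains.
(9,7) = 8: row 9 has {3,4,6,7,9}; col 7 has {1,2,3,4,5,6,7,9}; box has {2,4,6,7,9} → only 8 remains.
(9,8) = 1: row 9 has {3,4,6,7,8,9}; col 8 has {2,4,5,6,7,8,9}; box has {2,4,6,7,8,9} → only 1 remains.
(9,9) = 5: row 9 has {1,3,4,6,7,8,9}; col 9 has {1,2,3,4,6,7,8,9}; box has {1,2,4,6,7,8,9} → only 5 remains.
(1,5) = 8: row 1 has {1,2,3,4,5,6,7,9}; col 5 has {3,4,5,6,7,9}; box has {1,2,3,4,5,6,7,9} → only 8 remains.
(4,1) = 1: row 4 has {3,4,6,7,8,9}; col 1 has {2,3,4,5,6,7,8,9}; box has {3,4,6,7,8,9} → only 1 remains.
(4,2) = 2: row 4 has {1,3,4,6,7,8,9}; col 2 has {1,3,4,5,6,7,8,9}; box has {1,3,4,6,7,8,9} → only 2 remains.
(4,3) = 5: row 4 has {1,2,3,4,6,7,8,9}; col 3 has {1,2,3,4,6,7,8}; box has {1,2,3,4,6,7,8,9} → only 5 remains.
(8,3) = 9: row 8 has {2,4,5,6,7,8}; col 3 has {1,2,3,4,5,6,7,8}; box has {1,2,3,4,5,6,7,8} → only 9 remains.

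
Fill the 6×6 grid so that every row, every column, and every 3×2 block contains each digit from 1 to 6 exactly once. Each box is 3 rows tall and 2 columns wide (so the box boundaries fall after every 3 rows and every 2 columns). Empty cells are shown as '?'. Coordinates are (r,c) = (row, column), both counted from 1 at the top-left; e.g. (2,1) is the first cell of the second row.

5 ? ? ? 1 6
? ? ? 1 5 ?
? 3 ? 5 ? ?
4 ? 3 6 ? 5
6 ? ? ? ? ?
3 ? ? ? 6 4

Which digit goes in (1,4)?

(2,1) = 2 (sole candidate).
(2,6) = 3 (sole candidate).
(3,1) = 1 (sole candidate).
(3,6) = 2 (sole candidate).
(4,5) = 2 (sole candidate).
(5,5) = 3 (sole candidate).
(5,6) = 1 (sole candidate).
(6,4) = 2 (sole candidate).
(1,2) = 4 (sole candidate).
(1,3) = 2 (sole candidate).
(1,4) = 3: row 1 has {1,2,4,5,6}; col 4 has {1,2,5,6}; box has {1,2,5} → only 3 remains.

3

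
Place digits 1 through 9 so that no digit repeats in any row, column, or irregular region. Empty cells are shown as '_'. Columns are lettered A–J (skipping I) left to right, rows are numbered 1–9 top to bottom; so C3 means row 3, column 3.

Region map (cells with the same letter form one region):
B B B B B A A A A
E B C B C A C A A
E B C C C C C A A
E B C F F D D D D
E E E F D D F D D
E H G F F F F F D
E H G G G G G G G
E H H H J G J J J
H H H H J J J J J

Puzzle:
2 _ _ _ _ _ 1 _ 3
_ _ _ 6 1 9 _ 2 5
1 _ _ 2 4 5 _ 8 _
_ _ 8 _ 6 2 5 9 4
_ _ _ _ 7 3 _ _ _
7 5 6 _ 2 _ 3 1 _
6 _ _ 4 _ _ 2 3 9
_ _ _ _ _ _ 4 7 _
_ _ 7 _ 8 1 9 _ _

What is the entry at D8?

1

C2 = 3 (sole candidate).
G2 = 7 (sole candidate).
C3 = 9 (sole candidate).
G3 = 6 (sole candidate).
J3 = 7 (sole candidate).
A4 = 3 (sole candidate).
D4 = 7 (sole candidate).
G5 = 8 (sole candidate).
H5 = 6 (sole candidate).
J5 = 1 (sole candidate).
D6 = 9 (sole candidate).
F6 = 4 (sole candidate).
J6 = 8 (sole candidate).
E7 = 5 (sole candidate).
E8 = 3 (sole candidate).
F8 = 8 (sole candidate).
A9 = 4 (sole candidate).
D9 = 3 (sole candidate).
H9 = 5 (sole candidate).
E1 = 9 (sole candidate).
F1 = 6 (sole candidate).
H1 = 4 (sole candidate).
A2 = 8 (sole candidate).
B2 = 4 (sole candidate).
B3 = 3 (sole candidate).
B4 = 1 (sole candidate).
D5 = 5 (sole candidate).
B7 = 8 (sole candidate).
C7 = 1 (sole candidate).
F7 = 7 (sole candidate).
C8 = 2 (sole candidate).
D8 = 1: row 8 has {2,3,4,7,8}; col 4 has {2,3,4,5,6,7,9}; region has {2,3,4,5,7,8} → only 1 remains.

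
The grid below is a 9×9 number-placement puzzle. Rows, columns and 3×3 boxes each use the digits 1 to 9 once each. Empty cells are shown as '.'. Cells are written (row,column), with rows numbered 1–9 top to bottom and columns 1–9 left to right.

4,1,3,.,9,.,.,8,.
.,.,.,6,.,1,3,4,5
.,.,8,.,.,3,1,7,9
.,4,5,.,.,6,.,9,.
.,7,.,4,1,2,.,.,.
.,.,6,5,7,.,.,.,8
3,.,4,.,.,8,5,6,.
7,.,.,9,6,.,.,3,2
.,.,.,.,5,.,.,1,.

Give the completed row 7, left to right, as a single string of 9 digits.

(1,9) = 6: row 1 has {1,3,4,8,9}; col 9 has {2,5,8,9}; box has {1,3,4,5,7,8,9} → only 6 remains.
(3,4) = 2: row 3 has {1,3,7,8,9}; col 4 has {4,5,6,9}; box has {1,3,6,9} → only 2 remains.
(3,5) = 4: row 3 has {1,2,3,7,8,9}; col 5 has {1,5,6,7,9}; box has {1,2,3,6,9} → only 4 remains.
(5,3) = 9: row 5 has {1,2,4,7}; col 3 has {3,4,5,6,8}; box has {4,5,6,7} → only 9 remains.
(5,7) = 6: row 5 has {1,2,4,7,9}; col 7 has {1,3,5}; box has {8,9} → only 6 remains.
(5,8) = 5: row 5 has {1,2,4,6,7,9}; col 8 has {1,3,4,6,7,8,9}; box has {6,8,9} → only 5 remains.
(5,9) = 3: row 5 has {1,2,4,5,6,7,9}; col 9 has {2,5,6,8,9}; box has {5,6,8,9} → only 3 remains.
(6,6) = 9: row 6 has {5,6,7,8}; col 6 has {1,2,3,6,8}; box has {1,2,4,5,6,7} → only 9 remains.
(6,8) = 2: row 6 has {5,6,7,8,9}; col 8 has {1,3,4,5,6,7,8,9}; box has {3,5,6,8,9} → only 2 remains.
(7,5) = 2: row 7 has {3,4,5,6,8}; col 5 has {1,4,5,6,7,9}; box has {5,6,8,9} → only 2 remains.
(7,9) = 7: row 7 has {2,3,4,5,6,8}; col 9 has {2,3,5,6,8,9}; box has {1,2,3,5,6} → only 7 remains.
(8,3) = 1: row 8 has {2,3,6,7,9}; col 3 has {3,4,5,6,8,9}; box has {3,4,7} → only 1 remains.
(8,6) = 4: row 8 has {1,2,3,6,7,9}; col 6 has {1,2,3,6,8,9}; box has {2,5,6,8,9} → only 4 remains.
(8,7) = 8: row 8 has {1,2,3,4,6,7,9}; col 7 has {1,3,5,6}; box has {1,2,3,5,6,7} → only 8 remains.
(9,3) = 2: row 9 has {1,5}; col 3 has {1,3,4,5,6,8,9}; box has {1,3,4,7} → only 2 remains.
(9,6) = 7: row 9 has {1,2,5}; col 6 has {1,2,3,4,6,8,9}; box has {2,4,5,6,8,9} → only 7 remains.
(9,9) = 4: row 9 has {1,2,5,7}; col 9 has {2,3,5,6,7,8,9}; box has {1,2,3,5,6,7,8} → only 4 remains.
(1,4) = 7: row 1 has {1,3,4,6,8,9}; col 4 has {2,4,5,6,9}; box has {1,2,3,4,6,9} → only 7 remains.
(1,6) = 5: row 1 has {1,3,4,6,7,8,9}; col 6 has {1,2,3,4,6,7,8,9}; box has {1,2,3,4,6,7,9} → only 5 remains.
(1,7) = 2: row 1 has {1,3,4,5,6,7,8,9}; col 7 has {1,3,5,6,8}; box has {1,3,4,5,6,7,8,9} → only 2 remains.
(2,3) = 7: row 2 has {1,3,4,5,6}; col 3 has {1,2,3,4,5,6,8,9}; box has {1,3,4,8} → only 7 remains.
(2,5) = 8: row 2 has {1,3,4,5,6,7}; col 5 has {1,2,4,5,6,7,9}; box has {1,2,3,4,5,6,7,9} → only 8 remains.
(4,5) = 3: row 4 has {4,5,6,9}; col 5 has {1,2,4,5,6,7,8,9}; box has {1,2,4,5,6,7,9} → only 3 remains.
(4,7) = 7: row 4 has {3,4,5,6,9}; col 7 has {1,2,3,5,6,8}; box has {2,3,5,6,8,9} → only 7 remains.
(4,9) = 1: row 4 has {3,4,5,6,7,9}; col 9 has {2,3,4,5,6,7,8,9}; box has {2,3,5,6,7,8,9} → only 1 remains.
(5,1) = 8: row 5 has {1,2,3,4,5,6,7,9}; col 1 has {3,4,7}; box has {4,5,6,7,9} → only 8 remains.
(6,1) = 1: row 6 has {2,5,6,7,8,9}; col 1 has {3,4,7,8}; box has {4,5,6,7,8,9} → only 1 remains.
(6,2) = 3: row 6 has {1,2,5,6,7,8,9}; col 2 has {1,4,7}; box has {1,4,5,6,7,8,9} → only 3 remains.
(6,7) = 4: row 6 has {1,2,3,5,6,7,8,9}; col 7 has {1,2,3,5,6,7,8}; box has {1,2,3,5,6,7,8,9} → only 4 remains.
(7,2) = 9: row 7 has {2,3,4,5,6,7,8}; col 2 has {1,3,4,7}; box has {1,2,3,4,7} → only 9 remains.
(7,4) = 1: row 7 has {2,3,4,5,6,7,8,9}; col 4 has {2,4,5,6,7,9}; box has {2,4,5,6,7,8,9} → only 1 remains.

394128567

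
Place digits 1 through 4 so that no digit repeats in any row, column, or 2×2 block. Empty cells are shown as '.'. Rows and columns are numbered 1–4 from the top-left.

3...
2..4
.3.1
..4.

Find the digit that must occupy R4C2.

R1C4 = 2 (sole candidate).
R2C2 = 1 (sole candidate).
R2C3 = 3 (sole candidate).
R3C1 = 4 (sole candidate).
R3C3 = 2 (sole candidate).
R4C1 = 1 (sole candidate).
R4C2 = 2: row 4 has {1,4}; col 2 has {1,3}; box has {1,3,4} → only 2 remains.

2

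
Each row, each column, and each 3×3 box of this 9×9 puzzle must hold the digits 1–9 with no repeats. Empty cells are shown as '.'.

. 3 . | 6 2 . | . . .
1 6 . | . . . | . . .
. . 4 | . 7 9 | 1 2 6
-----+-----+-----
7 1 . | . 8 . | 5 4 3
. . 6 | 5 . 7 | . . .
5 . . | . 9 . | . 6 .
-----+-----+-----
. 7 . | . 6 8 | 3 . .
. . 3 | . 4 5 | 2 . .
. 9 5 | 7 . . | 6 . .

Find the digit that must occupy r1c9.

5

r3c1 = 8 (sole candidate).
r3c2 = 5 (sole candidate).
r3c4 = 3 (sole candidate).
r4c4 = 2 (sole candidate).
r4c6 = 6 (sole candidate).
r8c1 = 6 (sole candidate).
r8c2 = 8 (sole candidate).
r1c1 = 9 (sole candidate).
r1c3 = 7 (sole candidate).
r2c3 = 2 (sole candidate).
r2c5 = 5 (sole candidate).
r2c6 = 4 (sole candidate).
r4c3 = 9 (sole candidate).
r6c3 = 8 (sole candidate).
r6c7 = 7 (sole candidate).
r7c3 = 1 (sole candidate).
r7c4 = 9 (sole candidate).
r7c8 = 5 (sole candidate).
r7c9 = 4 (sole candidate).
r8c4 = 1 (sole candidate).
r9c5 = 3 (sole candidate).
r9c6 = 2 (sole candidate).
r1c6 = 1 (sole candidate).
r1c8 = 8 (sole candidate).
r1c9 = 5: row 1 has {1,2,3,6,7,8,9}; col 9 has {3,4,6}; box has {1,2,6,8} → only 5 remains.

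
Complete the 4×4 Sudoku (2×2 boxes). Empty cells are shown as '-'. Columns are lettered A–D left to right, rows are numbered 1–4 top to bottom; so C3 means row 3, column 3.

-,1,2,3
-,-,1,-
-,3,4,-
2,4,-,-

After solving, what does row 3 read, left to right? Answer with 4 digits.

1342

A1 = 4: row 1 has {1,2,3}; col 1 has {2}; box has {1} → only 4 remains.
A2 = 3: row 2 has {1}; col 1 has {2,4}; box has {1,4} → only 3 remains.
B2 = 2: row 2 has {1,3}; col 2 has {1,3,4}; box has {1,3,4} → only 2 remains.
D2 = 4: row 2 has {1,2,3}; col 4 has {3}; box has {1,2,3} → only 4 remains.
A3 = 1: row 3 has {3,4}; col 1 has {2,3,4}; box has {2,3,4} → only 1 remains.
D3 = 2: row 3 has {1,3,4}; col 4 has {3,4}; box has {4} → only 2 remains.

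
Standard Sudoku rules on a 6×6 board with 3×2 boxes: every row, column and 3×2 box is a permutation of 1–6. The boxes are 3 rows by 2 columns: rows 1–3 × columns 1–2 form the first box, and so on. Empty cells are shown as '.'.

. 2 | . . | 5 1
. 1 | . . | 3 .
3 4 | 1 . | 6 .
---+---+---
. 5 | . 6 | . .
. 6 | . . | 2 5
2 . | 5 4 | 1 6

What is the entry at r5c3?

r1c1 = 6: row 1 has {1,2,5}; col 1 has {2,3}; box has {1,2,3,4} → only 6 remains.
r1c4 = 3: row 1 has {1,2,5,6}; col 4 has {4,6}; box has {1} → only 3 remains.
r2c1 = 5: row 2 has {1,3}; col 1 has {2,3,6}; box has {1,2,3,4,6} → only 5 remains.
r2c4 = 2: row 2 has {1,3,5}; col 4 has {3,4,6}; box has {1,3} → only 2 remains.
r2c6 = 4: row 2 has {1,2,3,5}; col 6 has {1,5,6}; box has {1,3,5,6} → only 4 remains.
r3c4 = 5: row 3 has {1,3,4,6}; col 4 has {2,3,4,6}; box has {1,2,3} → only 5 remains.
r3c6 = 2: row 3 has {1,3,4,5,6}; col 6 has {1,4,5,6}; box has {1,3,4,5,6} → only 2 remains.
r4c5 = 4: row 4 has {5,6}; col 5 has {1,2,3,5,6}; box has {1,2,5,6} → only 4 remains.
r4c6 = 3: row 4 has {4,5,6}; col 6 has {1,2,4,5,6}; box has {1,2,4,5,6} → only 3 remains.
r5c3 = 3: row 5 has {2,5,6}; col 3 has {1,5}; box has {4,5,6} → only 3 remains.

3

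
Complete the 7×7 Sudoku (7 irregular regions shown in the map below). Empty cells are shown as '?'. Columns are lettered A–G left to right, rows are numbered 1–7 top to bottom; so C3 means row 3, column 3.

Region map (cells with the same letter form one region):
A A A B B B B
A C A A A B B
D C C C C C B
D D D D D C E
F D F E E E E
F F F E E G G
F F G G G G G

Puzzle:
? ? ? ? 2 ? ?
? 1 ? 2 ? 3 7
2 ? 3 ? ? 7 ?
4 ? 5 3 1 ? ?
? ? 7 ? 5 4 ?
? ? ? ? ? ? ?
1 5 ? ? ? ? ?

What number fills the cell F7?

6

B5 = 6: row 5 has {4,5,7}; col 2 has {1,5}; region has {1,2,3,4,5} → only 6 remains.
D5 = 1: row 5 has {4,5,6,7}; col 4 has {2,3}; region has {4,5} → only 1 remains.
B3 = 4: row 3 has {2,3,7}; col 2 has {1,5,6}; region has {1,3,7} → only 4 remains.
E3 = 6: row 3 has {2,3,4,7}; col 5 has {1,2,5}; region has {1,3,4,7} → only 6 remains.
B4 = 7: row 4 has {1,3,4,5}; col 2 has {1,4,5,6}; region has {1,2,3,4,5,6} → only 7 remains.
F4 = 2: row 4 has {1,3,4,5,7}; col 6 has {3,4,7}; region has {1,3,4,6,7} → only 2 remains.
G4 = 6: row 4 has {1,2,3,4,5,7}; col 7 has {7}; region has {1,4,5} → only 6 remains.
A5 = 3: row 5 has {1,4,5,6,7}; col 1 has {1,2,4}; region has {1,5,7} → only 3 remains.
G5 = 2: row 5 has {1,3,4,5,6,7}; col 7 has {6,7}; region has {1,4,5,6} → only 2 remains.
A6 = 6: row 6 has {}; col 1 has {1,2,3,4}; region has {1,3,5,7} → only 6 remains.
B6 = 2: row 6 has {6}; col 2 has {1,4,5,6,7}; region has {1,3,5,6,7} → only 2 remains.
C6 = 4: row 6 has {2,6}; col 3 has {3,5,7}; region has {1,2,3,5,6,7} → only 4 remains.
D6 = 7: row 6 has {2,4,6}; col 4 has {1,2,3}; region has {1,2,4,5,6} → only 7 remains.
E6 = 3: row 6 has {2,4,6,7}; col 5 has {1,2,5,6}; region has {1,2,4,5,6,7} → only 3 remains.
F7 = 6: row 7 has {1,5}; col 6 has {2,3,4,7}; region has {} → only 6 remains.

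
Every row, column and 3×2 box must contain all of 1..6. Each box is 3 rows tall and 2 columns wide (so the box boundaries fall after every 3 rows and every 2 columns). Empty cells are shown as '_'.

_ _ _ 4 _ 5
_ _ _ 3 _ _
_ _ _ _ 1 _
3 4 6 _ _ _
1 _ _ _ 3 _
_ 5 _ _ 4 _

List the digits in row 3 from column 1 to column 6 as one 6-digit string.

r1c2 = 3: in row 1, 3 can only go here (every other open cell in that row sees a 3).
r1c3 = 1: in row 1, 1 can only go here (every other open cell in that row sees a 1).
r2c2 = 1: in row 2, 1 can only go here (every other open cell in that row sees a 1).
r3c6 = 3: in row 3, 3 can only go here (every other open cell in that row sees a 3).
r3c1 = 4: in row 3, 4 can only go here (every other open cell in that row sees a 4).
r2c6 = 4: in row 2, 4 can only go here (every other open cell in that row sees a 4).
r5c3 = 4: in row 5, 4 can only go here (every other open cell in that row sees a 4).
r5c4 = 5: in row 5, 5 can only go here (every other open cell in that row sees a 5).
r3c3 = 5: in row 3, 5 can only go here (every other open cell in that row sees a 5).
r2c3 = 2: row 2 has {1,3,4}; col 3 has {1,4,5,6}; box has {1,3,4,5} → only 2 remains.
r2c5 = 6: row 2 has {1,2,3,4}; col 5 has {1,3,4}; box has {1,3,4,5} → only 6 remains.
r3c4 = 6: row 3 has {1,3,4,5}; col 4 has {3,4,5}; box has {1,2,3,4,5} → only 6 remains.
r6c3 = 3: row 6 has {4,5}; col 3 has {1,2,4,5,6}; box has {4,5,6} → only 3 remains.
r1c5 = 2: row 1 has {1,3,4,5}; col 5 has {1,3,4,6}; box has {1,3,4,5,6} → only 2 remains.
r2c1 = 5: row 2 has {1,2,3,4,6}; col 1 has {1,3,4}; box has {1,3,4} → only 5 remains.
r3c2 = 2: row 3 has {1,3,4,5,6}; col 2 has {1,3,4,5}; box has {1,3,4,5} → only 2 remains.

425613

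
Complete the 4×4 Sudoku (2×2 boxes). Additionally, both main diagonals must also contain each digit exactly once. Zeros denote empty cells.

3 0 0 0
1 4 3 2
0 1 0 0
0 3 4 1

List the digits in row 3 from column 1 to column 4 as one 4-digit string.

4123

row 1, column 2 = 2 (sole candidate).
row 1, column 3 = 1 (sole candidate).
row 1, column 4 = 4 (sole candidate).
row 3, column 3 = 2: row 3 has {1}; col 3 has {1,3,4}; box has {1,4}; main diagonal has {1,3,4} → only 2 remains.
row 3, column 4 = 3: row 3 has {1,2}; col 4 has {1,2,4}; box has {1,2,4} → only 3 remains.
row 4, column 1 = 2 (sole candidate).
row 3, column 1 = 4: row 3 has {1,2,3}; col 1 has {1,2,3}; box has {1,2,3} → only 4 remains.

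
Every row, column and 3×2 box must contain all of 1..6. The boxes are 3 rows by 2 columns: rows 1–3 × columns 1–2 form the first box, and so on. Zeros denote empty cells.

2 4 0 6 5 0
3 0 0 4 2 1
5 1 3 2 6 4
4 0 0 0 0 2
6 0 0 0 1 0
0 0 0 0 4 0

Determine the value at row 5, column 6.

row 1, column 3 = 1 (sole candidate).
row 1, column 6 = 3 (sole candidate).
row 2, column 2 = 6 (sole candidate).
row 2, column 3 = 5 (sole candidate).
row 4, column 3 = 6 (sole candidate).
row 4, column 5 = 3 (sole candidate).
row 5, column 6 = 5: row 5 has {1,6}; col 6 has {1,2,3,4}; box has {1,2,3,4} → only 5 remains.

5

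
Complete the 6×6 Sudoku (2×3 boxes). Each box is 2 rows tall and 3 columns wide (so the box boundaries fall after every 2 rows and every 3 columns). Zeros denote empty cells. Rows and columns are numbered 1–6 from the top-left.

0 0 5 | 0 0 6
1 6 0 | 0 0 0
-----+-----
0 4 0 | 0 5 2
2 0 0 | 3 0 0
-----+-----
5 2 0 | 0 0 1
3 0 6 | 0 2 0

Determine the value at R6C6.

R1C1 = 4 (sole candidate).
R1C2 = 3 (sole candidate).
R1C5 = 1 (sole candidate).
R2C3 = 2 (sole candidate).
R3C1 = 6 (sole candidate).
R3C4 = 1 (sole candidate).
R4C3 = 1 (sole candidate).
R4C6 = 4 (sole candidate).
R5C3 = 4 (sole candidate).
R5C4 = 6 (sole candidate).
R5C5 = 3 (sole candidate).
R6C2 = 1 (sole candidate).
R6C6 = 5: row 6 has {1,2,3,6}; col 6 has {1,2,4,6}; box has {1,2,3,6} → only 5 remains.

5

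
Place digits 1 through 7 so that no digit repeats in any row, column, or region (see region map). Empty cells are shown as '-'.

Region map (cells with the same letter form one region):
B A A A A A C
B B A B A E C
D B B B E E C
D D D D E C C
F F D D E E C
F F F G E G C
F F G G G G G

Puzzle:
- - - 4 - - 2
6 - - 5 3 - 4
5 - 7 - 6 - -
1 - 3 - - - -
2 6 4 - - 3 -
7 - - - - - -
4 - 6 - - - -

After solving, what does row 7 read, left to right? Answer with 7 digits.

r1c1 = 3 (sole candidate).
r5c4 = 7 (sole candidate).
r4c2 = 2 (sole candidate).
r4c4 = 6 (sole candidate).
r2c2 = 1 (sole candidate).
r2c3 = 2 (sole candidate).
r2c6 = 7 (sole candidate).
r3c2 = 4 (sole candidate).
r3c4 = 2 (sole candidate).
r3c6 = 1 (sole candidate).
r3c7 = 3 (sole candidate).
r4c6 = 5 (sole candidate).
r4c7 = 7 (sole candidate).
r5c5 = 5 (sole candidate).
r5c7 = 1 (sole candidate).
r6c7 = 6 (sole candidate).
r7c6 = 2: row 7 has {4,6}; col 6 has {1,3,5,7}; region has {6} → only 2 remains.
r7c7 = 5: row 7 has {2,4,6}; col 7 has {1,2,3,4,6,7}; region has {2,6} → only 5 remains.
r1c6 = 6 (sole candidate).
r4c5 = 4 (sole candidate).
r6c5 = 2 (sole candidate).
r6c6 = 4 (sole candidate).
r7c2 = 3: row 7 has {2,4,5,6}; col 2 has {1,2,4,6}; region has {2,4,6,7} → only 3 remains.
r7c4 = 1: row 7 has {2,3,4,5,6}; col 4 has {2,4,5,6,7}; region has {2,4,5,6} → only 1 remains.
r7c5 = 7: row 7 has {1,2,3,4,5,6}; col 5 has {2,3,4,5,6}; region has {1,2,4,5,6} → only 7 remains.

4361725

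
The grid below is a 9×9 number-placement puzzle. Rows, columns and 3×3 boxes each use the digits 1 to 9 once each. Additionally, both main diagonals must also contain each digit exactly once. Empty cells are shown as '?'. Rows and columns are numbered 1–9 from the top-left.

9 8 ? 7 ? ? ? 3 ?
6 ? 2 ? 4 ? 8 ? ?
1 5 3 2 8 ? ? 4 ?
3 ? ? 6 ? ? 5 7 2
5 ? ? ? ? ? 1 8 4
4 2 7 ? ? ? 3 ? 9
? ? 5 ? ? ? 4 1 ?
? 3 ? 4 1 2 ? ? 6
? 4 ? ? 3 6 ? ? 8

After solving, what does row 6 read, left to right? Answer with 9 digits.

427851369

r1c3 = 4: row 1 has {3,7,8,9}; col 3 has {2,3,5,7}; box has {1,2,3,5,6,8,9} → only 4 remains.
r1c9 = 1: row 1 has {3,4,7,8,9}; col 9 has {2,4,6,8,9}; box has {3,4,8}; anti-diagonal has {3,5} → only 1 remains.
r2c2 = 7: row 2 has {2,4,6,8}; col 2 has {2,3,4,5,8}; box has {1,2,3,4,5,6,8,9}; main diagonal has {3,4,6,8,9} → only 7 remains.
r2c8 = 9: row 2 has {2,4,6,7,8}; col 8 has {1,3,4,7,8}; box has {1,3,4,8}; anti-diagonal has {1,3,5} → only 9 remains.
r2c9 = 5: row 2 has {2,4,6,7,8,9}; col 9 has {1,2,4,6,8,9}; box has {1,3,4,8,9} → only 5 remains.
r3c6 = 9: row 3 has {1,2,3,4,5,8}; col 6 has {2,6}; box has {2,4,7,8} → only 9 remains.
r3c9 = 7: row 3 has {1,2,3,4,5,8,9}; col 9 has {1,2,4,5,6,8,9}; box has {1,3,4,5,8,9} → only 7 remains.
r4c5 = 9: row 4 has {2,3,5,6,7}; col 5 has {1,3,4,8}; box has {6} → only 9 remains.
r5c4 = 3: row 5 has {1,4,5,8}; col 4 has {2,4,6,7}; box has {6,9} → only 3 remains.
r5c5 = 2: row 5 has {1,3,4,5,8}; col 5 has {1,3,4,8,9}; box has {3,6,9}; main diagonal has {3,4,6,7,8,9}; anti-diagonal has {1,3,5,9} → only 2 remains.
r5c6 = 7: row 5 has {1,2,3,4,5,8}; col 6 has {2,6,9}; box has {2,3,6,9} → only 7 remains.
r6c4 = 8: row 6 has {2,3,4,7,9}; col 4 has {2,3,4,6,7}; box has {2,3,6,7,9}; anti-diagonal has {1,2,3,5,9} → only 8 remains.
r6c5 = 5: row 6 has {2,3,4,7,8,9}; col 5 has {1,2,3,4,8,9}; box has {2,3,6,7,8,9} → only 5 remains.
r6c6 = 1: row 6 has {2,3,4,5,7,8,9}; col 6 has {2,6,7,9}; box has {2,3,5,6,7,8,9}; main diagonal has {2,3,4,6,7,8,9} → only 1 remains.
r6c8 = 6: row 6 has {1,2,3,4,5,7,8,9}; col 8 has {1,3,4,7,8,9}; box has {1,2,3,4,5,7,8,9} → only 6 remains.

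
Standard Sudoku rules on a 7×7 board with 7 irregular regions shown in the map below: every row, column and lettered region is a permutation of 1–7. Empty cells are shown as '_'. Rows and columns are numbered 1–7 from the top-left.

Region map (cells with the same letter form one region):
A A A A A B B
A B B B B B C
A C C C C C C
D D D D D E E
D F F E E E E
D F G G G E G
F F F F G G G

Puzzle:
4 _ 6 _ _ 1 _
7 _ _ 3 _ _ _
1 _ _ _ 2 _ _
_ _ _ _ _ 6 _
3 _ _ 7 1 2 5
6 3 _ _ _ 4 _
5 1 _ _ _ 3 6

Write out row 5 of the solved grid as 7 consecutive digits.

row 2, column 6 = 5 (sole candidate).
row 3, column 6 = 7 (sole candidate).
row 4, column 1 = 2 (sole candidate).
row 4, column 7 = 3 (sole candidate).
row 5, column 3 = 4: row 5 has {1,2,3,5,7}; col 3 has {6}; region has {1,3,5} → only 4 remains.
row 7, column 4 = 2 (sole candidate).
row 1, column 4 = 5 (sole candidate).
row 1, column 5 = 3 (sole candidate).
row 2, column 3 = 2 (sole candidate).
row 3, column 7 = 4 (sole candidate).
row 5, column 2 = 6: row 5 has {1,2,3,4,5,7}; col 2 has {1,3}; region has {1,2,3,4,5} → only 6 remains.

3647125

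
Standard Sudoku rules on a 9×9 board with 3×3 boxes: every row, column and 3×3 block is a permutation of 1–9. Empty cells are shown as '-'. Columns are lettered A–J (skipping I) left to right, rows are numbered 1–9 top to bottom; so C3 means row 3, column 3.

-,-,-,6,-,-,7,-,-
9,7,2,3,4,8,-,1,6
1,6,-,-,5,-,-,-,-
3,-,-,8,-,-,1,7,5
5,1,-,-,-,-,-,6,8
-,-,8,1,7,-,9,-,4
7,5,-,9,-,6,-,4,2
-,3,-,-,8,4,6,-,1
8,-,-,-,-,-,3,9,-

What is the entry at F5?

3

A1 = 4 (sole candidate).
B1 = 8 (sole candidate).
G2 = 5 (sole candidate).
C3 = 3 (sole candidate).
J3 = 9 (sole candidate).
G5 = 2 (sole candidate).
B6 = 2 (sole candidate).
H6 = 3 (sole candidate).
C7 = 1 (sole candidate).
E7 = 3 (sole candidate).
G7 = 8 (sole candidate).
A8 = 2 (sole candidate).
C8 = 9 (sole candidate).
H8 = 5 (sole candidate).
B9 = 4 (sole candidate).
C9 = 6 (sole candidate).
J9 = 7 (sole candidate).
C1 = 5 (sole candidate).
H1 = 2 (sole candidate).
J1 = 3 (sole candidate).
G3 = 4 (sole candidate).
H3 = 8 (sole candidate).
B4 = 9 (sole candidate).
C4 = 4 (sole candidate).
F4 = 2 (sole candidate).
C5 = 7 (sole candidate).
D5 = 4 (sole candidate).
E5 = 9 (sole candidate).
F5 = 3: row 5 has {1,2,4,5,6,7,8,9}; col 6 has {2,4,6,8}; box has {1,2,4,7,8,9} → only 3 remains.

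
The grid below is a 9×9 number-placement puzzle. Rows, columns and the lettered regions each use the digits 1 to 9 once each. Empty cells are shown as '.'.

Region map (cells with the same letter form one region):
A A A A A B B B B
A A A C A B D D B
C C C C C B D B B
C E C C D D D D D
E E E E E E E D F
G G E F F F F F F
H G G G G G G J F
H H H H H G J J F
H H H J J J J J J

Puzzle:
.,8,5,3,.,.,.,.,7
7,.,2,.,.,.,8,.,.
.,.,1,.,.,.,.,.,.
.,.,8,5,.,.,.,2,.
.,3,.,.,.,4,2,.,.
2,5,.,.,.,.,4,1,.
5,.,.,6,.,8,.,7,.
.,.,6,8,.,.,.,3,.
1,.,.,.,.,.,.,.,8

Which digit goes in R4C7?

R1C6 = 2 (hidden single in row 1).
R3C8 = 8 (hidden single in row 3).
R6C5 = 8 (hidden single in row 6).
R5C1 = 8 (hidden single in row 5).
R7C9 = 2 (hidden single in row 7).
R9C3 = 3 (hidden single in row 9).
R9C2 = 7 (hidden single in row 9).
R8C6 = 7 (hidden single in row 8).
R8C7 = 1 (hidden single in row 8).
R1C5 = 1 (hidden single in row 1).
R5C4 = 1 (hidden single in row 5).
R7C2 = 1 (hidden single in row 7).
R8C9 = 5 (hidden single in row 8).
R7C3 = 4 (hidden single in column 3).
R5C5 = 5 (hidden single in region E).
R5C3 = 7 (hidden single in row 5).
R6C3 = 9 (sole candidate).
R6C4 = 7 (sole candidate).
R4C2 = 6 (sole candidate).
R3C5 = 7 (hidden single in region C).
R4C7 = 7: in row 4, 7 can only go here (every other open cell in that row sees a 7).

7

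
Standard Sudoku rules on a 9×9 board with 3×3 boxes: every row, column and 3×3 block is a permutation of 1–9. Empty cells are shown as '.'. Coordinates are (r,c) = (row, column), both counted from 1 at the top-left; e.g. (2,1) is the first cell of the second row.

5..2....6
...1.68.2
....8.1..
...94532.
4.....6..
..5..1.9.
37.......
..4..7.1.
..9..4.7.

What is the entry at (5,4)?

7

(5,2) = 9: in row 5, 9 can only go here (every other open cell in that row sees a 9).
(3,4) = 4: in column 4, 4 can only go here (every other open cell in that column sees a 4).
(7,8) = 6: in column 8, 6 can only go here (every other open cell in that column sees a 6).
(5,8) = 8: in column 8, 8 can only go here (every other open cell in that column sees an 8).
(5,9) = 5: in row 5, 5 can only go here (every other open cell in that row sees a 5).
(3,8) = 5: in row 3, 5 can only go here (every other open cell in that row sees a 5).
(2,5) = 5: in row 2, 5 can only go here (every other open cell in that row sees a 5).
(2,1) = 9: in row 2, 9 can only go here (every other open cell in that row sees a 9).
(2,3) = 7: in row 2, 7 can only go here (every other open cell in that row sees a 7).
(3,9) = 7: in row 3, 7 can only go here (every other open cell in that row sees a 7).
(4,9) = 1: row 4 has {2,3,4,5,9}; col 9 has {2,5,6,7}; box has {2,3,5,6,8,9} → only 1 remains.
(6,9) = 4: row 6 has {1,5,9}; col 9 has {1,2,5,6,7}; box has {1,2,3,5,6,8,9} → only 4 remains.
(6,7) = 7: row 6 has {1,4,5,9}; col 7 has {1,3,6,8}; box has {1,2,3,4,5,6,8,9} → only 7 remains.
(1,5) = 7: in row 1, 7 can only go here (every other open cell in that row sees a 7).
(3,6) = 9: in row 3, 9 can only go here (every other open cell in that row sees a 9).
(1,6) = 3: row 1 has {2,5,6,7}; col 6 has {1,4,5,6,7,9}; box has {1,2,4,5,6,7,8,9} → only 3 remains.
(1,8) = 4: row 1 has {2,3,5,6,7}; col 8 has {1,2,5,6,7,8,9}; box has {1,2,5,6,7,8} → only 4 remains.
(2,8) = 3: row 2 has {1,2,5,6,7,8,9}; col 8 has {1,2,4,5,6,7,8,9}; box has {1,2,4,5,6,7,8} → only 3 remains.
(5,6) = 2: row 5 has {4,5,6,8,9}; col 6 has {1,3,4,5,6,7,9}; box has {1,4,5,9} → only 2 remains.
(7,6) = 8: row 7 has {3,6,7}; col 6 has {1,2,3,4,5,6,7,9}; box has {4,7} → only 8 remains.
(7,9) = 9: row 7 has {3,6,7,8}; col 9 has {1,2,4,5,6,7}; box has {1,6,7} → only 9 remains.
(1,7) = 9: row 1 has {2,3,4,5,6,7}; col 7 has {1,3,6,7,8}; box has {1,2,3,4,5,6,7,8} → only 9 remains.
(2,2) = 4: row 2 has {1,2,3,5,6,7,8,9}; col 2 has {7,9}; box has {5,7,9} → only 4 remains.
(5,5) = 3: row 5 has {2,4,5,6,8,9}; col 5 has {4,5,7,8}; box has {1,2,4,5,9} → only 3 remains.
(6,5) = 6: row 6 has {1,4,5,7,9}; col 5 has {3,4,5,7,8}; box has {1,2,3,4,5,9} → only 6 remains.
(7,4) = 5: row 7 has {3,6,7,8,9}; col 4 has {1,2,4,9}; box has {4,7,8} → only 5 remains.
(5,3) = 1: row 5 has {2,3,4,5,6,8,9}; col 3 has {4,5,7,9}; box has {4,5,9} → only 1 remains.
(5,4) = 7: row 5 has {1,2,3,4,5,6,8,9}; col 4 has {1,2,4,5,9}; box has {1,2,3,4,5,6,9} → only 7 remains.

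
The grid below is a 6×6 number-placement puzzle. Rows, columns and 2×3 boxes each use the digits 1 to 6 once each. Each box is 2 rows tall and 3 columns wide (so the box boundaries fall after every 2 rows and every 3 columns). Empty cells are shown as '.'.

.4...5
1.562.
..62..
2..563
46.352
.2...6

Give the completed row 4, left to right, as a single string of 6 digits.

row 1, column 4 = 1: row 1 has {4,5}; col 4 has {2,3,5,6}; box has {2,5,6} → only 1 remains.
row 1, column 5 = 3: row 1 has {1,4,5}; col 5 has {2,5,6}; box has {1,2,5,6} → only 3 remains.
row 2, column 2 = 3: row 2 has {1,2,5,6}; col 2 has {2,4,6}; box has {1,4,5} → only 3 remains.
row 2, column 6 = 4: row 2 has {1,2,3,5,6}; col 6 has {2,3,5,6}; box has {1,2,3,5,6} → only 4 remains.
row 3, column 6 = 1: row 3 has {2,6}; col 6 has {2,3,4,5,6}; box has {2,3,5,6} → only 1 remains.
row 4, column 2 = 1: row 4 has {2,3,5,6}; col 2 has {2,3,4,6}; box has {2,6} → only 1 remains.
row 4, column 3 = 4: row 4 has {1,2,3,5,6}; col 3 has {5,6}; box has {1,2,6} → only 4 remains.

214563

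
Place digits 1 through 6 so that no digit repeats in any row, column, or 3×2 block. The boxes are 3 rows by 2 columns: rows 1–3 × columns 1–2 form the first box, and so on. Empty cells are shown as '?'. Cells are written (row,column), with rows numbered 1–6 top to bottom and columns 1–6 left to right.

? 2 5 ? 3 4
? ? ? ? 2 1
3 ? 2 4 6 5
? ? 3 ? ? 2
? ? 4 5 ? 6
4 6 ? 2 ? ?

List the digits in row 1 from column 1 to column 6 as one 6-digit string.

625134

(2,3) = 6: row 2 has {1,2}; col 3 has {2,3,4,5}; box has {2,4,5} → only 6 remains.
(2,4) = 3: row 2 has {1,2,6}; col 4 has {2,4,5}; box has {2,4,5,6} → only 3 remains.
(3,2) = 1: row 3 has {2,3,4,5,6}; col 2 has {2,6}; box has {2,3} → only 1 remains.
(4,2) = 5: row 4 has {2,3}; col 2 has {1,2,6}; box has {4,6} → only 5 remains.
(5,2) = 3: row 5 has {4,5,6}; col 2 has {1,2,5,6}; box has {4,5,6} → only 3 remains.
(5,5) = 1: row 5 has {3,4,5,6}; col 5 has {2,3,6}; box has {2,6} → only 1 remains.
(6,3) = 1: row 6 has {2,4,6}; col 3 has {2,3,4,5,6}; box has {2,3,4,5} → only 1 remains.
(6,5) = 5: row 6 has {1,2,4,6}; col 5 has {1,2,3,6}; box has {1,2,6} → only 5 remains.
(6,6) = 3: row 6 has {1,2,4,5,6}; col 6 has {1,2,4,5,6}; box has {1,2,5,6} → only 3 remains.
(1,1) = 6: row 1 has {2,3,4,5}; col 1 has {3,4}; box has {1,2,3} → only 6 remains.
(1,4) = 1: row 1 has {2,3,4,5,6}; col 4 has {2,3,4,5}; box has {2,3,4,5,6} → only 1 remains.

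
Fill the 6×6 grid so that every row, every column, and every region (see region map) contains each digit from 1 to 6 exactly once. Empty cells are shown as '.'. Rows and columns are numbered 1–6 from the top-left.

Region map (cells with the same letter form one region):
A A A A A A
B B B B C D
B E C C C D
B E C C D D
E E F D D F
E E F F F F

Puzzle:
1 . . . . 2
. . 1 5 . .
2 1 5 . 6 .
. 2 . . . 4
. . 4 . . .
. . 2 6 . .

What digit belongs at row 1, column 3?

row 3, column 6 = 3: row 3 has {1,2,5,6}; col 6 has {2,4}; region has {4} → only 3 remains.
row 4, column 3 = 3: row 4 has {2,4}; col 3 has {1,2,4,5}; region has {5,6} → only 3 remains.
row 4, column 4 = 1: row 4 has {2,3,4}; col 4 has {5,6}; region has {3,5,6} → only 1 remains.
row 4, column 5 = 5: row 4 has {1,2,3,4}; col 5 has {6}; region has {3,4} → only 5 remains.
row 5, column 4 = 2: row 5 has {4}; col 4 has {1,5,6}; region has {3,4,5} → only 2 remains.
row 5, column 5 = 1: row 5 has {2,4}; col 5 has {5,6}; region has {2,3,4,5} → only 1 remains.
row 5, column 6 = 5: row 5 has {1,2,4}; col 6 has {2,3,4}; region has {2,4,6} → only 5 remains.
row 6, column 5 = 3: row 6 has {2,6}; col 5 has {1,5,6}; region has {2,4,5,6} → only 3 remains.
row 6, column 6 = 1: row 6 has {2,3,6}; col 6 has {2,3,4,5}; region has {2,3,4,5,6} → only 1 remains.
row 1, column 3 = 6: row 1 has {1,2}; col 3 has {1,2,3,4,5}; region has {1,2} → only 6 remains.

6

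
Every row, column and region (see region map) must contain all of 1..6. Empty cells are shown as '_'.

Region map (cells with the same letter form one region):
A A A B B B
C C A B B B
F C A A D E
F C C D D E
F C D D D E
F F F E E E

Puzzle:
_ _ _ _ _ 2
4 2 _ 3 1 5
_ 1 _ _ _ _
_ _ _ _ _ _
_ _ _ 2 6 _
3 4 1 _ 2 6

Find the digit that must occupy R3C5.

R1C5 = 4: row 1 has {2}; col 5 has {1,2,6}; region has {1,2,3,5} → only 4 remains.
R2C3 = 6: row 2 has {1,2,3,4,5}; col 3 has {1}; region has {} → only 6 remains.
R5C1 = 5: row 5 has {2,6}; col 1 has {3,4}; region has {1,3,4} → only 5 remains.
R5C2 = 3: row 5 has {2,5,6}; col 2 has {1,2,4}; region has {1,2,4} → only 3 remains.
R5C3 = 4: row 5 has {2,3,5,6}; col 3 has {1,6}; region has {2,6} → only 4 remains.
R5C6 = 1: row 5 has {2,3,4,5,6}; col 6 has {2,5,6}; region has {2,6} → only 1 remains.
R6C4 = 5: row 6 has {1,2,3,4,6}; col 4 has {2,3}; region has {1,2,6} → only 5 remains.
R1C1 = 1: row 1 has {2,4}; col 1 has {3,4,5}; region has {6} → only 1 remains.
R1C2 = 5: row 1 has {1,2,4}; col 2 has {1,2,3,4}; region has {1,6} → only 5 remains.
R1C3 = 3: row 1 has {1,2,4,5}; col 3 has {1,4,6}; region has {1,5,6} → only 3 remains.
R1C4 = 6: row 1 has {1,2,3,4,5}; col 4 has {2,3,5}; region has {1,2,3,4,5} → only 6 remains.
R3C3 = 2: row 3 has {1}; col 3 has {1,3,4,6}; region has {1,3,5,6} → only 2 remains.
R3C4 = 4: row 3 has {1,2}; col 4 has {2,3,5,6}; region has {1,2,3,5,6} → only 4 remains.
R3C6 = 3: row 3 has {1,2,4}; col 6 has {1,2,5,6}; region has {1,2,5,6} → only 3 remains.
R4C2 = 6: row 4 has {}; col 2 has {1,2,3,4,5}; region has {1,2,3,4} → only 6 remains.
R4C3 = 5: row 4 has {6}; col 3 has {1,2,3,4,6}; region has {1,2,3,4,6} → only 5 remains.
R4C4 = 1: row 4 has {5,6}; col 4 has {2,3,4,5,6}; region has {2,4,6} → only 1 remains.
R4C5 = 3: row 4 has {1,5,6}; col 5 has {1,2,4,6}; region has {1,2,4,6} → only 3 remains.
R4C6 = 4: row 4 has {1,3,5,6}; col 6 has {1,2,3,5,6}; region has {1,2,3,5,6} → only 4 remains.
R3C1 = 6: row 3 has {1,2,3,4}; col 1 has {1,3,4,5}; region has {1,3,4,5} → only 6 remains.
R3C5 = 5: row 3 has {1,2,3,4,6}; col 5 has {1,2,3,4,6}; region has {1,2,3,4,6} → only 5 remains.

5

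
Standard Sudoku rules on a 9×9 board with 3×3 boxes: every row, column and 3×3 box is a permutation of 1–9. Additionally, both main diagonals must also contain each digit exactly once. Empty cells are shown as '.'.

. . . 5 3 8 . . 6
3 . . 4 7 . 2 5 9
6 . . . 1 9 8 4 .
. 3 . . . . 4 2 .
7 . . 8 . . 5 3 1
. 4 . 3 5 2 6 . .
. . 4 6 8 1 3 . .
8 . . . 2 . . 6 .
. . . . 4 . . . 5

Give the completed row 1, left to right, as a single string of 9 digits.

R2C6 = 6 (sole candidate).
R3C3 = 7 (sole candidate).
R3C4 = 2 (sole candidate).
R3C9 = 3 (sole candidate).
R4C6 = 7 (sole candidate).
R4C9 = 8 (sole candidate).
R5C5 = 9 (sole candidate).
R5C6 = 4 (sole candidate).
R6C9 = 7 (sole candidate).
R7C9 = 2 (sole candidate).
R8C2 = 1 (sole candidate).
R8C9 = 4 (sole candidate).
R9C1 = 2 (sole candidate).
R9C6 = 3 (sole candidate).
R2C2 = 8 (sole candidate).
R2C3 = 1 (sole candidate).
R3C2 = 5 (sole candidate).
R4C4 = 1 (sole candidate).
R4C5 = 6 (sole candidate).
R6C8 = 9 (sole candidate).
R7C8 = 7 (sole candidate).
R8C6 = 5 (sole candidate).
R8C7 = 9 (sole candidate).
R9C7 = 1 (sole candidate).
R9C8 = 8 (sole candidate).
R1C1 = 4: row 1 has {3,5,6,8}; col 1 has {2,3,6,7,8}; box has {1,3,5,6,7,8}; main diagonal has {1,2,3,5,6,7,8,9} → only 4 remains.
R1C7 = 7: row 1 has {3,4,5,6,8}; col 7 has {1,2,3,4,5,6,8,9}; box has {2,3,4,5,6,8,9} → only 7 remains.
R1C8 = 1: row 1 has {3,4,5,6,7,8}; col 8 has {2,3,4,5,6,7,8,9}; box has {2,3,4,5,6,7,8,9} → only 1 remains.
R6C1 = 1 (sole candidate).
R6C3 = 8 (sole candidate).
R7C2 = 9 (sole candidate).
R8C3 = 3 (sole candidate).
R8C4 = 7 (sole candidate).
R9C3 = 6 (sole candidate).
R9C4 = 9 (sole candidate).
R1C2 = 2: row 1 has {1,3,4,5,6,7,8}; col 2 has {1,3,4,5,8,9}; box has {1,3,4,5,6,7,8} → only 2 remains.
R1C3 = 9: row 1 has {1,2,3,4,5,6,7,8}; col 3 has {1,3,4,6,7,8}; box has {1,2,3,4,5,6,7,8} → only 9 remains.

429538716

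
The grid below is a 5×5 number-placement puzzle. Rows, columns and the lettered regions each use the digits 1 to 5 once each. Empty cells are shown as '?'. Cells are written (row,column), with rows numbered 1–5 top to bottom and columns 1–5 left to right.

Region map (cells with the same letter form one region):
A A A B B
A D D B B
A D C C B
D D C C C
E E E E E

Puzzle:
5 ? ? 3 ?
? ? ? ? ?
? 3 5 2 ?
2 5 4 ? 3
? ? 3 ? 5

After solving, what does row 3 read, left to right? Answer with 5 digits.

43521

(2,3) = 1: row 2 has {}; col 3 has {3,4,5}; region has {2,3,5} → only 1 remains.
(4,4) = 1: row 4 has {2,3,4,5}; col 4 has {2,3}; region has {2,3,4,5} → only 1 remains.
(5,4) = 4: row 5 has {3,5}; col 4 has {1,2,3}; region has {3,5} → only 4 remains.
(1,3) = 2: row 1 has {3,5}; col 3 has {1,3,4,5}; region has {5} → only 2 remains.
(2,2) = 4: row 2 has {1}; col 2 has {3,5}; region has {1,2,3,5} → only 4 remains.
(2,4) = 5: row 2 has {1,4}; col 4 has {1,2,3,4}; region has {3} → only 5 remains.
(2,5) = 2: row 2 has {1,4,5}; col 5 has {3,5}; region has {3,5} → only 2 remains.
(5,1) = 1: row 5 has {3,4,5}; col 1 has {2,5}; region has {3,4,5} → only 1 remains.
(5,2) = 2: row 5 has {1,3,4,5}; col 2 has {3,4,5}; region has {1,3,4,5} → only 2 remains.
(1,2) = 1: row 1 has {2,3,5}; col 2 has {2,3,4,5}; region has {2,5} → only 1 remains.
(1,5) = 4: row 1 has {1,2,3,5}; col 5 has {2,3,5}; region has {2,3,5} → only 4 remains.
(2,1) = 3: row 2 has {1,2,4,5}; col 1 has {1,2,5}; region has {1,2,5} → only 3 remains.
(3,1) = 4: row 3 has {2,3,5}; col 1 has {1,2,3,5}; region has {1,2,3,5} → only 4 remains.
(3,5) = 1: row 3 has {2,3,4,5}; col 5 has {2,3,4,5}; region has {2,3,4,5} → only 1 remains.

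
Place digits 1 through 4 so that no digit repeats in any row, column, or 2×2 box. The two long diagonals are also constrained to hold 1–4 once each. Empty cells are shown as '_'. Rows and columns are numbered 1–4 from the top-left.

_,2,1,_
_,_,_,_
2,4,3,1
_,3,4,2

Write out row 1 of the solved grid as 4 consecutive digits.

4213

row 1, column 1 = 4: row 1 has {1,2}; col 1 has {2}; box has {2}; main diagonal has {2,3} → only 4 remains.
row 1, column 4 = 3: row 1 has {1,2,4}; col 4 has {1,2}; box has {1}; anti-diagonal has {4} → only 3 remains.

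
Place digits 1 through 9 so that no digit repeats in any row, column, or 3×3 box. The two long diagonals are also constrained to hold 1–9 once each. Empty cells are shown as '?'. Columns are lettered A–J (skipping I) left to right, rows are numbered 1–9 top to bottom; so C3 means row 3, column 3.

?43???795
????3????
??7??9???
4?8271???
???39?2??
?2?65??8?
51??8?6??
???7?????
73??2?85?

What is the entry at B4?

9

F6 = 4 (sole candidate).
F7 = 3 (sole candidate).
B8 = 8 (sole candidate).
F9 = 6 (sole candidate).
J9 = 1 (sole candidate).
A1 = 8 (sole candidate).
D1 = 1 (sole candidate).
E1 = 6 (sole candidate).
F1 = 2 (sole candidate).
B2 = 5 (sole candidate).
B3 = 6 (sole candidate).
E3 = 4 (sole candidate).
G3 = 3 (sole candidate).
B4 = 9: row 4 has {1,2,4,7,8}; col 2 has {1,2,3,4,5,6,8}; box has {2,4,8} → only 9 remains.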